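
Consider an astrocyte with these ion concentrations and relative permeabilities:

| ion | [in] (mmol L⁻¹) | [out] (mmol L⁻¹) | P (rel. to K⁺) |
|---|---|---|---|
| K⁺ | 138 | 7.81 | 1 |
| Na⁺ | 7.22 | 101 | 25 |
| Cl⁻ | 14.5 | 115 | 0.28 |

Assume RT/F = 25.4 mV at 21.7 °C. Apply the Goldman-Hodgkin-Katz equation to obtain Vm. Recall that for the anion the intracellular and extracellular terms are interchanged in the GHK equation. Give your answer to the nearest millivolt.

50 mV

Vm = 25.4 · ln[(Σ P·[cation]ₒ + Σ P·[anion]ᵢ) / (Σ P·[cation]ᵢ + Σ P·[anion]ₒ)]
Numerator = 1×7.81 + 25×101 + 0.28×14.5 = 2537
Denominator = 1×138 + 25×7.22 + 0.28×115 = 350.7
Vm = 25.4 · ln(7.2337) = 25.4 × (1.9788) = 50.26 mV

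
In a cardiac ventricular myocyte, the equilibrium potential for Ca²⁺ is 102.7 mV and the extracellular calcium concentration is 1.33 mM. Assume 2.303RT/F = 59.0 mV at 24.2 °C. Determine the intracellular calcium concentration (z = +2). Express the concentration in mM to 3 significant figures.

Nernst: E = (59.0/2) · log₁₀([out]/[in]), so log₁₀([out]/[in]) = 102.7 × 2 / 59.0 = 3.4814.
[out]/[in] = 10^(3.4814) = 3029.
[in] = 1.33 / 3029 = 0.000439 mM.

0.000439 mM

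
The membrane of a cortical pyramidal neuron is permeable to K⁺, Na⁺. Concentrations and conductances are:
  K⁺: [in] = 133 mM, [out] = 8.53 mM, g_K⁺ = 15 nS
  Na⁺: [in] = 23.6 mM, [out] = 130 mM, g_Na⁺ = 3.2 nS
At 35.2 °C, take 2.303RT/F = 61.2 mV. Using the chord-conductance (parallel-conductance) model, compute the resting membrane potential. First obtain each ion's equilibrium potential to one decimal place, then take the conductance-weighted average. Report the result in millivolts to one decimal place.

-52.2 mV

E_K⁺ = (61.2/1)·log₁₀(8.53/133) = -73.0 mV
E_Na⁺ = (61.2/1)·log₁₀(130/23.6) = 45.4 mV
Vm = (Σ gᵢEᵢ)/(Σ gᵢ) = (15·-73.0 + 3.2·45.4) / (15 + 3.2)
= -949.72 / 18.2 = -52.18 mV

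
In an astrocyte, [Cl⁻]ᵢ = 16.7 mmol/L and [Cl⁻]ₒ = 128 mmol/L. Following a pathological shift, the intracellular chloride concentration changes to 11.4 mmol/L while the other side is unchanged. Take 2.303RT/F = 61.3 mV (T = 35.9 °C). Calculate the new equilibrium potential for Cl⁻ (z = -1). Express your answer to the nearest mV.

-64 mV

After the shift: [Cl⁻]_out = 128, [Cl⁻]_in = 11.4 mmol/L.
E_new = (61.3/-1)·log₁₀(128/11.4) = -61.30 · (1.0503) = -64.38 mV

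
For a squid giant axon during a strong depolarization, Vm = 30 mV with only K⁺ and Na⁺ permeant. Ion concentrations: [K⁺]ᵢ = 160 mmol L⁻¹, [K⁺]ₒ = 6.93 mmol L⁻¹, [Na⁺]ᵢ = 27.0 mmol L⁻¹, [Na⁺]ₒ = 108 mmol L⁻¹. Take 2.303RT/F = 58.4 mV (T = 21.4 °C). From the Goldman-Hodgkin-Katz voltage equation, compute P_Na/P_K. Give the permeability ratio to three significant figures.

Let α = P_Na/P_K. GHK: Vm = 58.4·log₁₀[(Kₒ + α·Naₒ)/(Kᵢ + α·Naᵢ)].
10^(Vm/58.4) = 10^(30.0/58.4) = 3.2636
So 3.2636·(Kᵢ + α·Naᵢ) = Kₒ + α·Naₒ → α = (3.2636·160.0 − 6.93) / (108.0 − 3.2636·27.0)
α = (522.2 − 6.93) / (108.0 − 88.12) = 515.2/19.88 = 25.91

25.9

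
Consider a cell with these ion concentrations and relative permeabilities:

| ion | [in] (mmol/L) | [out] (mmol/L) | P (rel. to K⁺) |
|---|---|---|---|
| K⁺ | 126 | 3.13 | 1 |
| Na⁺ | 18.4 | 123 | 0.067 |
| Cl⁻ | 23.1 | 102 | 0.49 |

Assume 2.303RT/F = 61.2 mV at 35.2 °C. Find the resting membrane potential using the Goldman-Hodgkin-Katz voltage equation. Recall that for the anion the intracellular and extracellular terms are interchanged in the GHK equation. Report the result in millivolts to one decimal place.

Vm = 61.2 · log₁₀[(Σ P·[cation]ₒ + Σ P·[anion]ᵢ) / (Σ P·[cation]ᵢ + Σ P·[anion]ₒ)]
Numerator = 1×3.13 + 0.067×123 + 0.49×23.1 = 22.69
Denominator = 1×126 + 0.067×18.4 + 0.49×102 = 177.2
Vm = 61.2 · log₁₀(0.12804) = 61.2 × (-0.8927) = -54.63 mV

-54.6 mV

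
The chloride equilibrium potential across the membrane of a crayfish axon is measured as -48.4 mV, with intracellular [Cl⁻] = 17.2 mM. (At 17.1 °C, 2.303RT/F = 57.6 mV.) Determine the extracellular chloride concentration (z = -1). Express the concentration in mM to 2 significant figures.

120 mM

Nernst: E = (57.6/-1) · log₁₀([out]/[in]), so log₁₀([out]/[in]) = -48.4 × -1 / 57.6 = 0.8403.
[out]/[in] = 10^(0.8403) = 6.923.
[out] = 6.923 × 17.2 = 119.1 mM.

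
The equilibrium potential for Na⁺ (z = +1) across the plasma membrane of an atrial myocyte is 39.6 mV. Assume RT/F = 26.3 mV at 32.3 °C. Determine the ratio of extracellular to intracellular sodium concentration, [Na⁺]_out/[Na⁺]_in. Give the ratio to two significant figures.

4.5

ln([out]/[in]) = E·z/(26.3) = 39.6 × 1 / 26.3 = 1.5057
[out]/[in] = e^(1.5057) = 4.507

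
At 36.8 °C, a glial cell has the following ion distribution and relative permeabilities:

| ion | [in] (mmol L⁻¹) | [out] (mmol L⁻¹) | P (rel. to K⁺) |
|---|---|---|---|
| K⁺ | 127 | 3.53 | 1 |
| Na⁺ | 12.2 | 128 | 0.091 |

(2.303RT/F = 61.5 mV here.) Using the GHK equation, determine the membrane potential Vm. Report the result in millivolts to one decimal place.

-57.0 mV

Vm = 61.5 · log₁₀[(Σ P·[cation]ₒ + Σ P·[anion]ᵢ) / (Σ P·[cation]ᵢ + Σ P·[anion]ₒ)]
Numerator = 1×3.53 + 0.091×128 = 15.18
Denominator = 1×127 + 0.091×12.2 = 128.1
Vm = 61.5 · log₁₀(0.11848) = 61.5 × (-0.9264) = -56.97 mV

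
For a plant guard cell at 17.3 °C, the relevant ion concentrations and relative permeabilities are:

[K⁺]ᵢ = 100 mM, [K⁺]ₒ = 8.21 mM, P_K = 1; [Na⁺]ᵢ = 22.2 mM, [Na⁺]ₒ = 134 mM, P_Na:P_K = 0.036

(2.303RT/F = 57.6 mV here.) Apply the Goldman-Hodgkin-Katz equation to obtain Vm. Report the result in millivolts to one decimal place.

Vm = 57.6 · log₁₀[(Σ P·[cation]ₒ + Σ P·[anion]ᵢ) / (Σ P·[cation]ᵢ + Σ P·[anion]ₒ)]
Numerator = 1×8.21 + 0.036×134 = 13.03
Denominator = 1×100 + 0.036×22.2 = 100.8
Vm = 57.6 · log₁₀(0.12931) = 57.6 × (-0.8884) = -51.17 mV

-51.2 mV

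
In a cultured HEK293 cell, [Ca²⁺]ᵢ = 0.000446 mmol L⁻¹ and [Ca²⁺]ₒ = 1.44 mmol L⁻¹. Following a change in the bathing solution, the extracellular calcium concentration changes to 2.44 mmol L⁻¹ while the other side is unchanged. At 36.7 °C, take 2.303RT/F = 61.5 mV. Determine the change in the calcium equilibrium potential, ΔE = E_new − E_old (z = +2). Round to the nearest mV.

7 mV

E_old = (61.5/2)·log₁₀(1.44/0.000446) = 107.90 mV
E_new = (61.5/2)·log₁₀(2.44/0.000446) = 114.95 mV
ΔE = 114.95 − (107.90) = 7.04 mV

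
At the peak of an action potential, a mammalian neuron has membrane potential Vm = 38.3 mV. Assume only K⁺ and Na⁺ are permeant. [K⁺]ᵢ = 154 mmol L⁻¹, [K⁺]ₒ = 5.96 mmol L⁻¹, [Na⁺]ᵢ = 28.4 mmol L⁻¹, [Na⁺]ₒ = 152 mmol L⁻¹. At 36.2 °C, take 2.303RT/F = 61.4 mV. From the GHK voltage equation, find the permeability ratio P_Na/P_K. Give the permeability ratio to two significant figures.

20

Let α = P_Na/P_K. GHK: Vm = 61.4·log₁₀[(Kₒ + α·Naₒ)/(Kᵢ + α·Naᵢ)].
10^(Vm/61.4) = 10^(38.3/61.4) = 4.2051
So 4.2051·(Kᵢ + α·Naᵢ) = Kₒ + α·Naₒ → α = (4.2051·154.0 − 5.96) / (152.0 − 4.2051·28.4)
α = (647.6 − 5.96) / (152.0 − 119.4) = 641.6/32.57 = 19.7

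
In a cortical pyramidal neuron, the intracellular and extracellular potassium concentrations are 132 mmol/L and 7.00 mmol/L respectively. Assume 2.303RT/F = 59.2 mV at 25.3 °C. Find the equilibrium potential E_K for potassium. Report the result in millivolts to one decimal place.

-75.5 mV

E = (59.2/z) · log₁₀([K⁺]_out/[K⁺]_in) with z = +1.
= (59.2/1) · log₁₀(7.00/132) = 59.20 · log₁₀(0.05303)
= 59.20 · (-1.2755) = -75.51 mV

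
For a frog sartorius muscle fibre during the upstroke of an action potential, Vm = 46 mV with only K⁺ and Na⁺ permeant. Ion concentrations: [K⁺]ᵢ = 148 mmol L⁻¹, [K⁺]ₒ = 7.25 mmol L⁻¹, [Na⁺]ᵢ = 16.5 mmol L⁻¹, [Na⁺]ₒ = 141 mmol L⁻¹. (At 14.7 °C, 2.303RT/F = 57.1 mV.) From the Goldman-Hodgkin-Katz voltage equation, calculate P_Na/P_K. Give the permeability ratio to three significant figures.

26.4

Let α = P_Na/P_K. GHK: Vm = 57.1·log₁₀[(Kₒ + α·Naₒ)/(Kᵢ + α·Naᵢ)].
10^(Vm/57.1) = 10^(46.0/57.1) = 6.3915
So 6.3915·(Kᵢ + α·Naᵢ) = Kₒ + α·Naₒ → α = (6.3915·148.0 − 7.25) / (141.0 − 6.3915·16.5)
α = (945.9 − 7.25) / (141.0 − 105.5) = 938.7/35.54 = 26.41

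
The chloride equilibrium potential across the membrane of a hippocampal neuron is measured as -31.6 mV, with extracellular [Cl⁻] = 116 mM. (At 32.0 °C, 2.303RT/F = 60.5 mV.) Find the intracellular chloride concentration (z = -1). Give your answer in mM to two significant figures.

Nernst: E = (60.5/-1) · log₁₀([out]/[in]), so log₁₀([out]/[in]) = -31.6 × -1 / 60.5 = 0.5223.
[out]/[in] = 10^(0.5223) = 3.329.
[in] = 116 / 3.329 = 34.85 mM.

35 mM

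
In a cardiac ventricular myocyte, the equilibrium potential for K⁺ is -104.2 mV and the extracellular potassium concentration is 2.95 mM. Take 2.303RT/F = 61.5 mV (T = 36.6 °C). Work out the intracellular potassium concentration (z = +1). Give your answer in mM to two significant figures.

150 mM

Nernst: E = (61.5/1) · log₁₀([out]/[in]), so log₁₀([out]/[in]) = -104.2 × 1 / 61.5 = -1.6943.
[out]/[in] = 10^(-1.6943) = 0.02022.
[in] = 2.95 / 0.02022 = 145.9 mM.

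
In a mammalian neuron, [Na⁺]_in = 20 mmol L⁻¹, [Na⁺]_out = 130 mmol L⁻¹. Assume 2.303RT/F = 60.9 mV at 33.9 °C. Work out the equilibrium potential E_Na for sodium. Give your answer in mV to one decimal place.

E = (60.9/z) · log₁₀([Na⁺]_out/[Na⁺]_in) with z = +1.
= (60.9/1) · log₁₀(130/20) = 60.90 · log₁₀(6.5)
= 60.90 · (0.8129) = 49.51 mV

49.5 mV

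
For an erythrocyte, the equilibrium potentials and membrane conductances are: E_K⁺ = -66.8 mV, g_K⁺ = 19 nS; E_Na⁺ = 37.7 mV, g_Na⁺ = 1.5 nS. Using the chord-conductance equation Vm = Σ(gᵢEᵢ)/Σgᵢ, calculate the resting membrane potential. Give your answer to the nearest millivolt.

-59 mV

Σ gᵢEᵢ = 19·(-66.8) + 1.5·(37.7) = -1212.65
Σ gᵢ = 19 + 1.5 = 20.5
Vm = -1212.65 / 20.5 = -59.15 mV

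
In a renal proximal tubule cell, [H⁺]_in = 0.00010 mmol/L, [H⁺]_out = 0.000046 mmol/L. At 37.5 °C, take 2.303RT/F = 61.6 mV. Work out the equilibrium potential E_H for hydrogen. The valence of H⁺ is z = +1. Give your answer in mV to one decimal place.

E = (61.6/z) · log₁₀([H⁺]_out/[H⁺]_in) with z = +1.
= (61.6/1) · log₁₀(0.000046/0.00010) = 61.60 · log₁₀(0.46)
= 61.60 · (-0.3372) = -20.77 mV

-20.8 mV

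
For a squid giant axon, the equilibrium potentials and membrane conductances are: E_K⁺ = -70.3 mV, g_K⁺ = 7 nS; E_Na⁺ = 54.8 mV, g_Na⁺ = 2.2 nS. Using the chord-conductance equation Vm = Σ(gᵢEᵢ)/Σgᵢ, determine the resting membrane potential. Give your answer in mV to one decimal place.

-40.4 mV

Σ gᵢEᵢ = 7·(-70.3) + 2.2·(54.8) = -371.54
Σ gᵢ = 7 + 2.2 = 9.2
Vm = -371.54 / 9.2 = -40.38 mV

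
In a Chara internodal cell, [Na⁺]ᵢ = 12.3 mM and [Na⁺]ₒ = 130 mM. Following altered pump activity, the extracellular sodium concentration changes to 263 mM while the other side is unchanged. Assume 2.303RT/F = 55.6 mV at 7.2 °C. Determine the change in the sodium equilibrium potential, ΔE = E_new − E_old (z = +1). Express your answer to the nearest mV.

17 mV

E_old = (55.6/1)·log₁₀(130/12.3) = 56.94 mV
E_new = (55.6/1)·log₁₀(263/12.3) = 73.95 mV
ΔE = 73.95 − (56.94) = 17.01 mV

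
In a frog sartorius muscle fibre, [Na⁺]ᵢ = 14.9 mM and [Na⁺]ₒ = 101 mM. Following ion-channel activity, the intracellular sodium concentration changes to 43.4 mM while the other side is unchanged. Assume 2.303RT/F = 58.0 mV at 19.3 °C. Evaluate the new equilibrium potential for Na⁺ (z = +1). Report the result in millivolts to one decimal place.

21.3 mV

After the shift: [Na⁺]_out = 101, [Na⁺]_in = 43.4 mM.
E_new = (58.0/1)·log₁₀(101/43.4) = 58.00 · (0.3668) = 21.28 mV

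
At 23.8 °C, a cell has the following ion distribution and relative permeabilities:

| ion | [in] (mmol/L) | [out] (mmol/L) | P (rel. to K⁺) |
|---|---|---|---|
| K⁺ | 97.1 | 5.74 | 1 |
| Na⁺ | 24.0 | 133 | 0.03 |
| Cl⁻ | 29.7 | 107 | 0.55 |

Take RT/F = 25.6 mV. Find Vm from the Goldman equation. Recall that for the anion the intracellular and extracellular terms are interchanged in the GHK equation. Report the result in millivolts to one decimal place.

Vm = 25.6 · ln[(Σ P·[cation]ₒ + Σ P·[anion]ᵢ) / (Σ P·[cation]ᵢ + Σ P·[anion]ₒ)]
Numerator = 1×5.74 + 0.03×133 + 0.55×29.7 = 26.07
Denominator = 1×97.1 + 0.03×24.0 + 0.55×107 = 156.7
Vm = 25.6 · ln(0.16637) = 25.6 × (-1.7935) = -45.91 mV

-45.9 mV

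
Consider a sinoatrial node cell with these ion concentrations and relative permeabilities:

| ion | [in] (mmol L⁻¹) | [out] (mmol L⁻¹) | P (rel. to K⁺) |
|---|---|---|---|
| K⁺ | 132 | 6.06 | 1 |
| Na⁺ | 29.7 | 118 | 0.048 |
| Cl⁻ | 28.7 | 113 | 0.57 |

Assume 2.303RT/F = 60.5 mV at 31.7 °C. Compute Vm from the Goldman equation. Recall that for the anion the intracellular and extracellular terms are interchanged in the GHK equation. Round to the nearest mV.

Vm = 60.5 · log₁₀[(Σ P·[cation]ₒ + Σ P·[anion]ᵢ) / (Σ P·[cation]ᵢ + Σ P·[anion]ₒ)]
Numerator = 1×6.06 + 0.048×118 + 0.57×28.7 = 28.08
Denominator = 1×132 + 0.048×29.7 + 0.57×113 = 197.8
Vm = 60.5 · log₁₀(0.14195) = 60.5 × (-0.8479) = -51.30 mV

-51 mV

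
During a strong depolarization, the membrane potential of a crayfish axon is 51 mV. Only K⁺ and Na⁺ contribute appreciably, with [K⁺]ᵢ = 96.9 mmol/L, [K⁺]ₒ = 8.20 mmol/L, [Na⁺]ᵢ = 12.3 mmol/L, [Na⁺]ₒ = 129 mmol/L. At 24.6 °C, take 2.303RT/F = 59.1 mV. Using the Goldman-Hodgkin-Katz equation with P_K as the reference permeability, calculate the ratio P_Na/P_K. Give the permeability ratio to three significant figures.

Let α = P_Na/P_K. GHK: Vm = 59.1·log₁₀[(Kₒ + α·Naₒ)/(Kᵢ + α·Naᵢ)].
10^(Vm/59.1) = 10^(51.0/59.1) = 7.2936
So 7.2936·(Kᵢ + α·Naᵢ) = Kₒ + α·Naₒ → α = (7.2936·96.9 − 8.2) / (129.0 − 7.2936·12.3)
α = (706.8 − 8.2) / (129.0 − 89.71) = 698.6/39.29 = 17.78

17.8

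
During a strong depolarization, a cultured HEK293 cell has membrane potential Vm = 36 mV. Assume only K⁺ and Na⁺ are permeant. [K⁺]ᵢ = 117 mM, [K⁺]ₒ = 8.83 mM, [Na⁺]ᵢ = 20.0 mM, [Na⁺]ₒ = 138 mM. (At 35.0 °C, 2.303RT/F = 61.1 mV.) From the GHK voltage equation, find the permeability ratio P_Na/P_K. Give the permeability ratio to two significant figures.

Let α = P_Na/P_K. GHK: Vm = 61.1·log₁₀[(Kₒ + α·Naₒ)/(Kᵢ + α·Naᵢ)].
10^(Vm/61.1) = 10^(36.0/61.1) = 3.8833
So 3.8833·(Kᵢ + α·Naᵢ) = Kₒ + α·Naₒ → α = (3.8833·117.0 − 8.83) / (138.0 − 3.8833·20.0)
α = (454.3 − 8.83) / (138.0 − 77.67) = 445.5/60.33 = 7.384

7.4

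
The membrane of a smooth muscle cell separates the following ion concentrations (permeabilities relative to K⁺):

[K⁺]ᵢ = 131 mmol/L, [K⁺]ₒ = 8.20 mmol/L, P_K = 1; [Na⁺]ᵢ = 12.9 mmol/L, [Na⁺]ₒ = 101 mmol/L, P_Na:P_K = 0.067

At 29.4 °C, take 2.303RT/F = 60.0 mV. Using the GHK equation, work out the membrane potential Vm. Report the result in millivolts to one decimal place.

Vm = 60.0 · log₁₀[(Σ P·[cation]ₒ + Σ P·[anion]ᵢ) / (Σ P·[cation]ᵢ + Σ P·[anion]ₒ)]
Numerator = 1×8.20 + 0.067×101 = 14.97
Denominator = 1×131 + 0.067×12.9 = 131.9
Vm = 60.0 · log₁₀(0.1135) = 60.0 × (-0.9450) = -56.70 mV

-56.7 mV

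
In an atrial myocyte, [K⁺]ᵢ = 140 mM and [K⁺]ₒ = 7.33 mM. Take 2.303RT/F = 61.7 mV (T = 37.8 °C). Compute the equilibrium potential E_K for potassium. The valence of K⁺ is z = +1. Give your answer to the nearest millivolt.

E = (61.7/z) · log₁₀([K⁺]_out/[K⁺]_in) with z = +1.
= (61.7/1) · log₁₀(7.33/140) = 61.70 · log₁₀(0.05236)
= 61.70 · (-1.2810) = -79.04 mV

-79 mV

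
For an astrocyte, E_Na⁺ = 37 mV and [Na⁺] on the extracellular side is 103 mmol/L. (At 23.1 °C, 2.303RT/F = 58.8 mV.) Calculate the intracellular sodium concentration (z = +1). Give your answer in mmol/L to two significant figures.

Nernst: E = (58.8/1) · log₁₀([out]/[in]), so log₁₀([out]/[in]) = 37.0 × 1 / 58.8 = 0.6293.
[out]/[in] = 10^(0.6293) = 4.258.
[in] = 103 / 4.258 = 24.19 mmol/L.

24 mmol/L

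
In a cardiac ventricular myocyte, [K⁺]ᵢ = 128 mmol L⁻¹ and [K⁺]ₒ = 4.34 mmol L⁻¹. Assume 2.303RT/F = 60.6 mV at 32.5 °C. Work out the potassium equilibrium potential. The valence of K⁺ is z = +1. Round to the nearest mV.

-89 mV

E = (60.6/z) · log₁₀([K⁺]_out/[K⁺]_in) with z = +1.
= (60.6/1) · log₁₀(4.34/128) = 60.60 · log₁₀(0.03391)
= 60.60 · (-1.4697) = -89.07 mV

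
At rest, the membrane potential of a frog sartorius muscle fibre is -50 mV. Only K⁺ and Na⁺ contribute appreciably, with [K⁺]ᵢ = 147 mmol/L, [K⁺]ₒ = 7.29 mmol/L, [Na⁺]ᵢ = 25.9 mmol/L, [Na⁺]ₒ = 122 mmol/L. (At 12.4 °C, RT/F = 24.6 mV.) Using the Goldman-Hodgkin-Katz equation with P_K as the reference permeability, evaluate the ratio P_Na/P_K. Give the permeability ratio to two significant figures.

0.10

Let α = P_Na/P_K. GHK: Vm = 24.6·ln[(Kₒ + α·Naₒ)/(Kᵢ + α·Naᵢ)].
e^(Vm/24.6) = e^(-50.0/24.6) = 0.131
So 0.131·(Kᵢ + α·Naᵢ) = Kₒ + α·Naₒ → α = (0.131·147.0 − 7.29) / (122.0 − 0.131·25.9)
α = (19.26 − 7.29) / (122.0 − 3.393) = 11.97/118.6 = 0.1009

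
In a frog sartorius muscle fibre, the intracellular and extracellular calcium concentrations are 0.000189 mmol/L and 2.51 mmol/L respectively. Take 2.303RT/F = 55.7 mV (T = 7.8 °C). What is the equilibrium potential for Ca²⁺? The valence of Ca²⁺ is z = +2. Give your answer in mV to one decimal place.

114.8 mV

E = (55.7/z) · log₁₀([Ca²⁺]_out/[Ca²⁺]_in) with z = +2.
= (55.7/2) · log₁₀(2.51/0.000189) = 27.85 · log₁₀(1.328e+04)
= 27.85 · (4.1232) = 114.83 mV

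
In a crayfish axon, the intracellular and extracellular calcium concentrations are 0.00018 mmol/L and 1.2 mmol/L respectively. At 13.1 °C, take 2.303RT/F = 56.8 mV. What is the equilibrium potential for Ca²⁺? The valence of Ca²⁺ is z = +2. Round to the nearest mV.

109 mV

E = (56.8/z) · log₁₀([Ca²⁺]_out/[Ca²⁺]_in) with z = +2.
= (56.8/2) · log₁₀(1.2/0.00018) = 28.40 · log₁₀(6667)
= 28.40 · (3.8239) = 108.60 mV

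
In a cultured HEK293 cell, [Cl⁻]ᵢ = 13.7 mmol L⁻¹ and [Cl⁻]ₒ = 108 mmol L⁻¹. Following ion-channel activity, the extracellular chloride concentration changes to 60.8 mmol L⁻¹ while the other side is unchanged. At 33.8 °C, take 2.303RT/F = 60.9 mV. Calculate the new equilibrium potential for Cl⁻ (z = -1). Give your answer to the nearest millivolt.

After the shift: [Cl⁻]_out = 60.8, [Cl⁻]_in = 13.7 mmol L⁻¹.
E_new = (60.9/-1)·log₁₀(60.8/13.7) = -60.90 · (0.6472) = -39.41 mV

-39 mV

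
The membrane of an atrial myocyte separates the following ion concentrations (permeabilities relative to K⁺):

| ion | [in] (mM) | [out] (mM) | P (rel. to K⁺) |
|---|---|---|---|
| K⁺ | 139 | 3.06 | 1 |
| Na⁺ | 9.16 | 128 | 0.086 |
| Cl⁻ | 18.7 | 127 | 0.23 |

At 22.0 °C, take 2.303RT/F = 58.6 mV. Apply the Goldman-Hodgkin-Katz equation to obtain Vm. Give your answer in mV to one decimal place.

Vm = 58.6 · log₁₀[(Σ P·[cation]ₒ + Σ P·[anion]ᵢ) / (Σ P·[cation]ᵢ + Σ P·[anion]ₒ)]
Numerator = 1×3.06 + 0.086×128 + 0.23×18.7 = 18.37
Denominator = 1×139 + 0.086×9.16 + 0.23×127 = 169
Vm = 58.6 · log₁₀(0.10869) = 58.6 × (-0.9638) = -56.48 mV

-56.5 mV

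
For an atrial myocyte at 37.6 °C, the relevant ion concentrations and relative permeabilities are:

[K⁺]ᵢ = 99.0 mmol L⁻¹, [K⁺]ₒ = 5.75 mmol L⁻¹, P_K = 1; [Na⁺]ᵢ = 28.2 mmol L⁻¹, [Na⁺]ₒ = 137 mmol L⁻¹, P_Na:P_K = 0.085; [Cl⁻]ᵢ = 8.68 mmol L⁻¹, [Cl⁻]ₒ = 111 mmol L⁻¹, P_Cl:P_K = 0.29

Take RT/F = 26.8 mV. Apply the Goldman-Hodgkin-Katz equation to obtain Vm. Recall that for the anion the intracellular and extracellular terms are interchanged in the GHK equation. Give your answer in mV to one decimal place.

Vm = 26.8 · ln[(Σ P·[cation]ₒ + Σ P·[anion]ᵢ) / (Σ P·[cation]ᵢ + Σ P·[anion]ₒ)]
Numerator = 1×5.75 + 0.085×137 + 0.29×8.68 = 19.91
Denominator = 1×99.0 + 0.085×28.2 + 0.29×111 = 133.6
Vm = 26.8 · ln(0.14906) = 26.8 × (-1.9034) = -51.01 mV

-51.0 mV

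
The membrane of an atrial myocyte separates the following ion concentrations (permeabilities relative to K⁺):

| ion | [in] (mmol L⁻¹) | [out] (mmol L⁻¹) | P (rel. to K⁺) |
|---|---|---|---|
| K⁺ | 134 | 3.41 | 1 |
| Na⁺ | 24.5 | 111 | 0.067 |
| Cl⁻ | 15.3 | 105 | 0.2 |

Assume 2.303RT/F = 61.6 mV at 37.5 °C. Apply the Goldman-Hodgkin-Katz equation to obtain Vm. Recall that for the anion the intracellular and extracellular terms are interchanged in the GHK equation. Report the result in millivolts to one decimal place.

-64.8 mV

Vm = 61.6 · log₁₀[(Σ P·[cation]ₒ + Σ P·[anion]ᵢ) / (Σ P·[cation]ᵢ + Σ P·[anion]ₒ)]
Numerator = 1×3.41 + 0.067×111 + 0.2×15.3 = 13.91
Denominator = 1×134 + 0.067×24.5 + 0.2×105 = 156.6
Vm = 61.6 · log₁₀(0.088782) = 61.6 × (-1.0517) = -64.78 mV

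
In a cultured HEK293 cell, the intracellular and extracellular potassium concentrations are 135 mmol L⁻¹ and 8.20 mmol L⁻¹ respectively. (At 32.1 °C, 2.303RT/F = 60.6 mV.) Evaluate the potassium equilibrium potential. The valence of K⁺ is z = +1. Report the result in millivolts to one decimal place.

-73.7 mV

E = (60.6/z) · log₁₀([K⁺]_out/[K⁺]_in) with z = +1.
= (60.6/1) · log₁₀(8.20/135) = 60.60 · log₁₀(0.06074)
= 60.60 · (-1.2165) = -73.72 mV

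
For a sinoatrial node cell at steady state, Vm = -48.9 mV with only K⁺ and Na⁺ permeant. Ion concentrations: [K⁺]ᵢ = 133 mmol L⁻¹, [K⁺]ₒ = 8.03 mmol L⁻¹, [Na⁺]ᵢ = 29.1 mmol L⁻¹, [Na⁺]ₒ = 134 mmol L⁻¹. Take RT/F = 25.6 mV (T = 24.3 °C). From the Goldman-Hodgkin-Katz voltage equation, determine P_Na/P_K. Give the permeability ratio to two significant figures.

Let α = P_Na/P_K. GHK: Vm = 25.6·ln[(Kₒ + α·Naₒ)/(Kᵢ + α·Naᵢ)].
e^(Vm/25.6) = e^(-48.9/25.6) = 0.14806
So 0.14806·(Kᵢ + α·Naᵢ) = Kₒ + α·Naₒ → α = (0.14806·133.0 − 8.03) / (134.0 − 0.14806·29.1)
α = (19.69 − 8.03) / (134.0 − 4.308) = 11.66/129.7 = 0.08992

0.090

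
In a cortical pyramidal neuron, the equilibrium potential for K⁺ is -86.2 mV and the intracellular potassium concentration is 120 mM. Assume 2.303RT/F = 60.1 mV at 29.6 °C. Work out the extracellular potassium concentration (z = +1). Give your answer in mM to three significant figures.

4.41 mM

Nernst: E = (60.1/1) · log₁₀([out]/[in]), so log₁₀([out]/[in]) = -86.2 × 1 / 60.1 = -1.4343.
[out]/[in] = 10^(-1.4343) = 0.03679.
[out] = 0.03679 × 120 = 4.415 mM.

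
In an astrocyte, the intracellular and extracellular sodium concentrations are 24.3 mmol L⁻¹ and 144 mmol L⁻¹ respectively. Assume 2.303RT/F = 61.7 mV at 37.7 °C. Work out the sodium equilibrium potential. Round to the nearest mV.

48 mV

E = (61.7/z) · log₁₀([Na⁺]_out/[Na⁺]_in) with z = +1.
= (61.7/1) · log₁₀(144/24.3) = 61.70 · log₁₀(5.926)
= 61.70 · (0.7728) = 47.68 mV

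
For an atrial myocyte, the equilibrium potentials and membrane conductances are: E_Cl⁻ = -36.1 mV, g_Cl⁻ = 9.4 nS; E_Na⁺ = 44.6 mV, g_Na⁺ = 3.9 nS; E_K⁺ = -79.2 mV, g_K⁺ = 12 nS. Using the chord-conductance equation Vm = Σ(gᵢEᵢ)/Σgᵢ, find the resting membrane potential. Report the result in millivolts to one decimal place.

Σ gᵢEᵢ = 9.4·(-36.1) + 3.9·(44.6) + 12·(-79.2) = -1115.80
Σ gᵢ = 9.4 + 3.9 + 12 = 25.3
Vm = -1115.80 / 25.3 = -44.10 mV

-44.1 mV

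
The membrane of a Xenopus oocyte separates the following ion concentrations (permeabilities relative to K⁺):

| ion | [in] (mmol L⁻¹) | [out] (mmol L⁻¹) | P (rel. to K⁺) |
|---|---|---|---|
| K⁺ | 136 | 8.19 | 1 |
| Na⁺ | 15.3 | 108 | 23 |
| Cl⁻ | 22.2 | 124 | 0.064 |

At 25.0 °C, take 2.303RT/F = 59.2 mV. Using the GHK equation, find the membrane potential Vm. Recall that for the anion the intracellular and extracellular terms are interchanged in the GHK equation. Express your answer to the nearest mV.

42 mV

Vm = 59.2 · log₁₀[(Σ P·[cation]ₒ + Σ P·[anion]ᵢ) / (Σ P·[cation]ᵢ + Σ P·[anion]ₒ)]
Numerator = 1×8.19 + 23×108 + 0.064×22.2 = 2494
Denominator = 1×136 + 23×15.3 + 0.064×124 = 495.8
Vm = 59.2 · log₁₀(5.0291) = 59.2 × (0.7015) = 41.53 mV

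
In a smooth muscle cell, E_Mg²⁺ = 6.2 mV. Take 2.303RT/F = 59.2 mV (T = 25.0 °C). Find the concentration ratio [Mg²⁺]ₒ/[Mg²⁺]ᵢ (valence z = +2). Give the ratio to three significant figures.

log₁₀([out]/[in]) = E·z/(59.2) = 6.2 × 2 / 59.2 = 0.2095
[out]/[in] = 10^(0.2095) = 1.62

1.62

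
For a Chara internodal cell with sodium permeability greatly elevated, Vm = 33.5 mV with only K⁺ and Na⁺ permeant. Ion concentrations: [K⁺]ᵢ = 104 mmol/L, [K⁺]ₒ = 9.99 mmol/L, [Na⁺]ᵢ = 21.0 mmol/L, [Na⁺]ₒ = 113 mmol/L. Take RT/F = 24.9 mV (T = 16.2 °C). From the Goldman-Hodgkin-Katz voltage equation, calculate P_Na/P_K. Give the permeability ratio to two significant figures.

12

Let α = P_Na/P_K. GHK: Vm = 24.9·ln[(Kₒ + α·Naₒ)/(Kᵢ + α·Naᵢ)].
e^(Vm/24.9) = e^(33.5/24.9) = 3.8397
So 3.8397·(Kᵢ + α·Naᵢ) = Kₒ + α·Naₒ → α = (3.8397·104.0 − 9.99) / (113.0 − 3.8397·21.0)
α = (399.3 − 9.99) / (113.0 − 80.63) = 389.3/32.37 = 12.03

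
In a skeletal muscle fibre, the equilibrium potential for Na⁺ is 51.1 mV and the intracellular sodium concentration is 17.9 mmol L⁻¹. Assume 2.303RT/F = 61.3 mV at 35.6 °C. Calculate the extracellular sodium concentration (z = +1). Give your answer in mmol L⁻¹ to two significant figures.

120 mmol L⁻¹

Nernst: E = (61.3/1) · log₁₀([out]/[in]), so log₁₀([out]/[in]) = 51.1 × 1 / 61.3 = 0.8336.
[out]/[in] = 10^(0.8336) = 6.817.
[out] = 6.817 × 17.9 = 122 mmol L⁻¹.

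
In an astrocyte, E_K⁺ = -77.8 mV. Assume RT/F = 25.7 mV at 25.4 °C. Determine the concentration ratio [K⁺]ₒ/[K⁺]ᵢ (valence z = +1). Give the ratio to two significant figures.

0.048

ln([out]/[in]) = E·z/(25.7) = -77.8 × 1 / 25.7 = -3.0272
[out]/[in] = e^(-3.0272) = 0.04845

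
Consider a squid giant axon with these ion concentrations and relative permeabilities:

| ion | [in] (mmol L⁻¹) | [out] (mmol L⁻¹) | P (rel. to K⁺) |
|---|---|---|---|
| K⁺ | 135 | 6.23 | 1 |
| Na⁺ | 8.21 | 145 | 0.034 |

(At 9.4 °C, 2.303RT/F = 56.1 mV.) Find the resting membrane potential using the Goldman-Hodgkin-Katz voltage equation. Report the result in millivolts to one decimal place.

-60.8 mV

Vm = 56.1 · log₁₀[(Σ P·[cation]ₒ + Σ P·[anion]ᵢ) / (Σ P·[cation]ᵢ + Σ P·[anion]ₒ)]
Numerator = 1×6.23 + 0.034×145 = 11.16
Denominator = 1×135 + 0.034×8.21 = 135.3
Vm = 56.1 · log₁₀(0.082496) = 56.1 × (-1.0836) = -60.79 mV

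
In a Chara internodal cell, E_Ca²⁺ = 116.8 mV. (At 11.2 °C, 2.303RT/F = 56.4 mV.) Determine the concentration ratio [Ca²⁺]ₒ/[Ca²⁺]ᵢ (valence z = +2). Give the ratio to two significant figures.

14000

log₁₀([out]/[in]) = E·z/(56.4) = 116.8 × 2 / 56.4 = 4.1418
[out]/[in] = 10^(4.1418) = 1.386e+04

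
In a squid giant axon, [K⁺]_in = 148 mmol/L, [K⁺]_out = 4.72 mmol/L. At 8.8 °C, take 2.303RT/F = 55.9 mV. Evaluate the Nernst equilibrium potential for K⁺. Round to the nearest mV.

-84 mV

E = (55.9/z) · log₁₀([K⁺]_out/[K⁺]_in) with z = +1.
= (55.9/1) · log₁₀(4.72/148) = 55.90 · log₁₀(0.03189)
= 55.90 · (-1.4963) = -83.64 mV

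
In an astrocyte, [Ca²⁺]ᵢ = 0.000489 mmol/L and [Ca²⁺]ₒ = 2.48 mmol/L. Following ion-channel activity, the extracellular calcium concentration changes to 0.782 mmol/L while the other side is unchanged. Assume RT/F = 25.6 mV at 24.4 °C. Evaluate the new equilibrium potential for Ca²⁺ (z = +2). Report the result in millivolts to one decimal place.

94.4 mV

After the shift: [Ca²⁺]_out = 0.782, [Ca²⁺]_in = 0.000489 mmol/L.
E_new = (25.6/2)·ln(0.782/0.000489) = 12.80 · (7.3772) = 94.43 mV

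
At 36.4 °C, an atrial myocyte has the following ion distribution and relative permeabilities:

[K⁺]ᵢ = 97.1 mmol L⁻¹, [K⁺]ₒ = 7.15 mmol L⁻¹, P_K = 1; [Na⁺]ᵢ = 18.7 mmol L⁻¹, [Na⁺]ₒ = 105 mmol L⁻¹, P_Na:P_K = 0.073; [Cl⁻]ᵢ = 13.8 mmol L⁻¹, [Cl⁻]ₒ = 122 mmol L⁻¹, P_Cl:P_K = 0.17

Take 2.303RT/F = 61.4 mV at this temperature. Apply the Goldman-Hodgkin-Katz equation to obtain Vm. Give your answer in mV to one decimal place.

-51.7 mV

Vm = 61.4 · log₁₀[(Σ P·[cation]ₒ + Σ P·[anion]ᵢ) / (Σ P·[cation]ᵢ + Σ P·[anion]ₒ)]
Numerator = 1×7.15 + 0.073×105 + 0.17×13.8 = 17.16
Denominator = 1×97.1 + 0.073×18.7 + 0.17×122 = 119.2
Vm = 61.4 · log₁₀(0.14396) = 61.4 × (-0.8418) = -51.68 mV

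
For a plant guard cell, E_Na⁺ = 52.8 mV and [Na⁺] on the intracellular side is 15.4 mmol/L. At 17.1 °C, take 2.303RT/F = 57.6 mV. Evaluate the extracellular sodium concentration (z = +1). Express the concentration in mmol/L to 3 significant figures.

Nernst: E = (57.6/1) · log₁₀([out]/[in]), so log₁₀([out]/[in]) = 52.8 × 1 / 57.6 = 0.9167.
[out]/[in] = 10^(0.9167) = 8.254.
[out] = 8.254 × 15.4 = 127.1 mmol/L.

127 mmol/L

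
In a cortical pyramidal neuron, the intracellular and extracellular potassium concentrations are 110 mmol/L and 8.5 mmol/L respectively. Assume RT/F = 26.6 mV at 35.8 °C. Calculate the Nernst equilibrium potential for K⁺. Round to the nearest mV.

-68 mV

E = (26.6/z) · ln([K⁺]_out/[K⁺]_in) with z = +1.
= (26.6/1) · ln(8.5/110) = 26.60 · ln(0.07727)
= 26.60 · (-2.5604) = -68.11 mV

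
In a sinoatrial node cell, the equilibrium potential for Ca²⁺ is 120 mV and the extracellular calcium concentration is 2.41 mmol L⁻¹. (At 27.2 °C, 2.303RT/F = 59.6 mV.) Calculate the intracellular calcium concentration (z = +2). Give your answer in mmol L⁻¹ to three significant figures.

Nernst: E = (59.6/2) · log₁₀([out]/[in]), so log₁₀([out]/[in]) = 120.0 × 2 / 59.6 = 4.0268.
[out]/[in] = 10^(4.0268) = 1.064e+04.
[in] = 2.41 / 1.064e+04 = 0.0002266 mmol L⁻¹.

0.000227 mmol L⁻¹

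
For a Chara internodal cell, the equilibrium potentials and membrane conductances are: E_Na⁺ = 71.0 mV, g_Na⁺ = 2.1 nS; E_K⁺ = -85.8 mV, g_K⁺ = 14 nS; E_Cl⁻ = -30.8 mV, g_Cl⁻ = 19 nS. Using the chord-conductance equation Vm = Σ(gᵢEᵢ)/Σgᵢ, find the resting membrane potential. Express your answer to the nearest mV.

-47 mV

Σ gᵢEᵢ = 2.1·(71.0) + 14·(-85.8) + 19·(-30.8) = -1637.30
Σ gᵢ = 2.1 + 14 + 19 = 35.1
Vm = -1637.30 / 35.1 = -46.65 mV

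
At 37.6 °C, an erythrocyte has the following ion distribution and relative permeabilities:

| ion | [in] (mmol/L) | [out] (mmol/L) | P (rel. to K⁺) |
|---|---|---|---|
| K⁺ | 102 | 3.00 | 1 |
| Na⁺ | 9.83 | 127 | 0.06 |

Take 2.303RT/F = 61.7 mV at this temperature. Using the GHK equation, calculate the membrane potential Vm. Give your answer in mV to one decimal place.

Vm = 61.7 · log₁₀[(Σ P·[cation]ₒ + Σ P·[anion]ᵢ) / (Σ P·[cation]ᵢ + Σ P·[anion]ₒ)]
Numerator = 1×3.00 + 0.06×127 = 10.62
Denominator = 1×102 + 0.06×9.83 = 102.6
Vm = 61.7 · log₁₀(0.10352) = 61.7 × (-0.9850) = -60.77 mV

-60.8 mV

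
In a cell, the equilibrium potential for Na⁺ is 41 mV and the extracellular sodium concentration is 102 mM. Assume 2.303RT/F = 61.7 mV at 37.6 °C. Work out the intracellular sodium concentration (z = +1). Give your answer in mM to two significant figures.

22 mM

Nernst: E = (61.7/1) · log₁₀([out]/[in]), so log₁₀([out]/[in]) = 41.0 × 1 / 61.7 = 0.6645.
[out]/[in] = 10^(0.6645) = 4.619.
[in] = 102 / 4.619 = 22.08 mM.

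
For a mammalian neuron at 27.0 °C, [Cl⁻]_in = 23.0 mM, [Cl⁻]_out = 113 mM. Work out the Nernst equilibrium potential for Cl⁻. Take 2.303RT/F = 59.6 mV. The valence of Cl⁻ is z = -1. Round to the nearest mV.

E = (59.6/z) · log₁₀([Cl⁻]_out/[Cl⁻]_in) with z = -1.
For an anion, dividing by z = -1 reverses the sign.
= (59.6/-1) · log₁₀(113/23.0) = -59.60 · log₁₀(4.913)
= -59.60 · (0.6914) = -41.20 mV

-41 mV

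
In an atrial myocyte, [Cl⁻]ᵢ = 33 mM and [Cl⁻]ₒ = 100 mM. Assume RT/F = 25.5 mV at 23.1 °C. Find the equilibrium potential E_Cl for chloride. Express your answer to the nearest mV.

E = (25.5/z) · ln([Cl⁻]_out/[Cl⁻]_in) with z = -1.
For an anion, dividing by z = -1 reverses the sign.
= (25.5/-1) · ln(100/33) = -25.50 · ln(3.03)
= -25.50 · (1.1087) = -28.27 mV

-28 mV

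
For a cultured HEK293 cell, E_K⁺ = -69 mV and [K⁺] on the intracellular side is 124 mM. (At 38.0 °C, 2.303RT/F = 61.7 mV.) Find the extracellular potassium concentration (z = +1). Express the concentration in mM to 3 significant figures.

Nernst: E = (61.7/1) · log₁₀([out]/[in]), so log₁₀([out]/[in]) = -69.0 × 1 / 61.7 = -1.1183.
[out]/[in] = 10^(-1.1183) = 0.07615.
[out] = 0.07615 × 124 = 9.443 mM.

9.44 mM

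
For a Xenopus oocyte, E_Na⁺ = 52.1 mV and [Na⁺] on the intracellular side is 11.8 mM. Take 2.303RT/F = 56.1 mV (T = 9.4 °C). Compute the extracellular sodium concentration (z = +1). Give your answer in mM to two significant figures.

100 mM

Nernst: E = (56.1/1) · log₁₀([out]/[in]), so log₁₀([out]/[in]) = 52.1 × 1 / 56.1 = 0.9287.
[out]/[in] = 10^(0.9287) = 8.486.
[out] = 8.486 × 11.8 = 100.1 mM.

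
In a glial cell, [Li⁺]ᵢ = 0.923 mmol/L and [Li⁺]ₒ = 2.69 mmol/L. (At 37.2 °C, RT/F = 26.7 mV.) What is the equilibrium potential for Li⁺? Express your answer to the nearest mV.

29 mV

E = (26.7/z) · ln([Li⁺]_out/[Li⁺]_in) with z = +1.
= (26.7/1) · ln(2.69/0.923) = 26.70 · ln(2.914)
= 26.70 · (1.0697) = 28.56 mV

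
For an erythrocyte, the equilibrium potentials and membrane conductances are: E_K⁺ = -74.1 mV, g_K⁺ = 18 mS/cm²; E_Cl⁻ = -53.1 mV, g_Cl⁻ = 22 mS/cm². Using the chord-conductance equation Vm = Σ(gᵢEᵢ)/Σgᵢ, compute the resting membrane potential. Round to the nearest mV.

-63 mV

Σ gᵢEᵢ = 18·(-74.1) + 22·(-53.1) = -2502.00
Σ gᵢ = 18 + 22 = 40
Vm = -2502.00 / 40 = -62.55 mV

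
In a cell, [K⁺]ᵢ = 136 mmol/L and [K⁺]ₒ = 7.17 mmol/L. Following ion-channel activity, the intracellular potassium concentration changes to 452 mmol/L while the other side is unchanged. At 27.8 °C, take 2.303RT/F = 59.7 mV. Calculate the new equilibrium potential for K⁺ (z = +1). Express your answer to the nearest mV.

-107 mV

After the shift: [K⁺]_out = 7.17, [K⁺]_in = 452 mmol/L.
E_new = (59.7/1)·log₁₀(7.17/452) = 59.70 · (-1.7996) = -107.44 mV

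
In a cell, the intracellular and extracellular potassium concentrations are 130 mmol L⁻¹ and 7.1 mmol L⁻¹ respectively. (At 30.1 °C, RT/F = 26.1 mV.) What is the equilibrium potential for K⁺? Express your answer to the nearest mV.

-76 mV

E = (26.1/z) · ln([K⁺]_out/[K⁺]_in) with z = +1.
= (26.1/1) · ln(7.1/130) = 26.10 · ln(0.05462)
= 26.10 · (-2.9074) = -75.88 mV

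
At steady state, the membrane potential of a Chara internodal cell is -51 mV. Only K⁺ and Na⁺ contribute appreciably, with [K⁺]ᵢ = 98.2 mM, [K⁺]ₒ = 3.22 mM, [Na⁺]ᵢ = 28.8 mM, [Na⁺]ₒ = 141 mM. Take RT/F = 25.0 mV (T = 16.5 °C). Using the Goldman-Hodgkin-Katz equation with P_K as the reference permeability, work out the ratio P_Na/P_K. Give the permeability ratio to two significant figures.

0.070

Let α = P_Na/P_K. GHK: Vm = 25.0·ln[(Kₒ + α·Naₒ)/(Kᵢ + α·Naᵢ)].
e^(Vm/25.0) = e^(-51.0/25.0) = 0.13003
So 0.13003·(Kᵢ + α·Naᵢ) = Kₒ + α·Naₒ → α = (0.13003·98.2 − 3.22) / (141.0 − 0.13003·28.8)
α = (12.77 − 3.22) / (141.0 − 3.745) = 9.549/137.3 = 0.06957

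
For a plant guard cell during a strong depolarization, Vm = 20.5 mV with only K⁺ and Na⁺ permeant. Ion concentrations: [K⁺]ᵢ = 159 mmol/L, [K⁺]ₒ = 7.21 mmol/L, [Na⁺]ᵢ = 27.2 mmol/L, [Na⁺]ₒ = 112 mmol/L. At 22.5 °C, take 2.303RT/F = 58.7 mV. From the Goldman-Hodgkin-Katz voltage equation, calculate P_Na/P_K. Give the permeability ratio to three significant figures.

6.80

Let α = P_Na/P_K. GHK: Vm = 58.7·log₁₀[(Kₒ + α·Naₒ)/(Kᵢ + α·Naᵢ)].
10^(Vm/58.7) = 10^(20.5/58.7) = 2.2348
So 2.2348·(Kᵢ + α·Naᵢ) = Kₒ + α·Naₒ → α = (2.2348·159.0 − 7.21) / (112.0 − 2.2348·27.2)
α = (355.3 − 7.21) / (112.0 − 60.79) = 348.1/51.21 = 6.797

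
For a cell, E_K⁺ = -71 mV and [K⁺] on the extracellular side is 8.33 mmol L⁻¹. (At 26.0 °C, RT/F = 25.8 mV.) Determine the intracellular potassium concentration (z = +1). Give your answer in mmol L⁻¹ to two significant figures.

Nernst: E = (25.8/1) · ln([out]/[in]), so ln([out]/[in]) = -71.0 × 1 / 25.8 = -2.7519.
[out]/[in] = e^(-2.7519) = 0.0638.
[in] = 8.33 / 0.0638 = 130.6 mmol L⁻¹.

130 mmol L⁻¹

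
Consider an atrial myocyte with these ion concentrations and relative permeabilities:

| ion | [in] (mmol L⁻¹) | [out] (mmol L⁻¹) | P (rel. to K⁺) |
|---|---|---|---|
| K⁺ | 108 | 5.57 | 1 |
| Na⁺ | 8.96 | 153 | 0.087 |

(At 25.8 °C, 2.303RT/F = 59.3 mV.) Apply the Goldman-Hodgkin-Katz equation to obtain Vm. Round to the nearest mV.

-45 mV

Vm = 59.3 · log₁₀[(Σ P·[cation]ₒ + Σ P·[anion]ᵢ) / (Σ P·[cation]ᵢ + Σ P·[anion]ₒ)]
Numerator = 1×5.57 + 0.087×153 = 18.88
Denominator = 1×108 + 0.087×8.96 = 108.8
Vm = 59.3 · log₁₀(0.17357) = 59.3 × (-0.7605) = -45.10 mV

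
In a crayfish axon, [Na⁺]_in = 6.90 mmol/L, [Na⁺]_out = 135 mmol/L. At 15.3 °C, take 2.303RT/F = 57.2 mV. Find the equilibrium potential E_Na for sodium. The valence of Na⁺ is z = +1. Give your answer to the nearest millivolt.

74 mV

E = (57.2/z) · log₁₀([Na⁺]_out/[Na⁺]_in) with z = +1.
= (57.2/1) · log₁₀(135/6.90) = 57.20 · log₁₀(19.57)
= 57.20 · (1.2915) = 73.87 mV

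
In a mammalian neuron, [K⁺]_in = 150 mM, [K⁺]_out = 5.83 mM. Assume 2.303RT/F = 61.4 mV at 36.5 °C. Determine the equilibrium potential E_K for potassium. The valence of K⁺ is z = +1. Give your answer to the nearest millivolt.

-87 mV

E = (61.4/z) · log₁₀([K⁺]_out/[K⁺]_in) with z = +1.
= (61.4/1) · log₁₀(5.83/150) = 61.40 · log₁₀(0.03887)
= 61.40 · (-1.4104) = -86.60 mV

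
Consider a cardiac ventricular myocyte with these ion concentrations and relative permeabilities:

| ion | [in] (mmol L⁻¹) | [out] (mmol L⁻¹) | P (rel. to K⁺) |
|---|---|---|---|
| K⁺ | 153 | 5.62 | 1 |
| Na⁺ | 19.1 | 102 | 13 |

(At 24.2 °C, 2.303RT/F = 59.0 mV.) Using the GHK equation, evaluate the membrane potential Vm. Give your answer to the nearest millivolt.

Vm = 59.0 · log₁₀[(Σ P·[cation]ₒ + Σ P·[anion]ᵢ) / (Σ P·[cation]ᵢ + Σ P·[anion]ₒ)]
Numerator = 1×5.62 + 13×102 = 1332
Denominator = 1×153 + 13×19.1 = 401.3
Vm = 59.0 · log₁₀(3.3183) = 59.0 × (0.5209) = 30.73 mV

31 mV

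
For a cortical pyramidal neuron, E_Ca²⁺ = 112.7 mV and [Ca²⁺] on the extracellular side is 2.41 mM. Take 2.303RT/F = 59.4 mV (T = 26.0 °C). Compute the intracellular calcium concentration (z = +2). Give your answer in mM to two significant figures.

Nernst: E = (59.4/2) · log₁₀([out]/[in]), so log₁₀([out]/[in]) = 112.7 × 2 / 59.4 = 3.7946.
[out]/[in] = 10^(3.7946) = 6232.
[in] = 2.41 / 6232 = 0.0003867 mM.

0.00039 mM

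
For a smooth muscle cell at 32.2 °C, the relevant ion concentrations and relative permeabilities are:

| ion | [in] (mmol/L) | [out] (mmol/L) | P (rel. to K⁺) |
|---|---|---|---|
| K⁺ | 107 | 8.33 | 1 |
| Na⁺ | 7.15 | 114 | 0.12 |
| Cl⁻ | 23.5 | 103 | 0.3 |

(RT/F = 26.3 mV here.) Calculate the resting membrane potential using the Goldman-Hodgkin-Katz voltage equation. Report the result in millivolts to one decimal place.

Vm = 26.3 · ln[(Σ P·[cation]ₒ + Σ P·[anion]ᵢ) / (Σ P·[cation]ᵢ + Σ P·[anion]ₒ)]
Numerator = 1×8.33 + 0.12×114 + 0.3×23.5 = 29.06
Denominator = 1×107 + 0.12×7.15 + 0.3×103 = 138.8
Vm = 26.3 · ln(0.20943) = 26.3 × (-1.5634) = -41.12 mV

-41.1 mV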